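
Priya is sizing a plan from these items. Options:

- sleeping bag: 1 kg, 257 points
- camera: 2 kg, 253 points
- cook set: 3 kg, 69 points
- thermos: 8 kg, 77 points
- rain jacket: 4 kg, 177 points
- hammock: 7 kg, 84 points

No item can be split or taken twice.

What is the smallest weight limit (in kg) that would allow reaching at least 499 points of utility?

3

Look for the lowest-weight combination reaching 499.
sleeping bag + camera reaches 510 using 3 kg.
Below 3 kg the best achievable stays under 499.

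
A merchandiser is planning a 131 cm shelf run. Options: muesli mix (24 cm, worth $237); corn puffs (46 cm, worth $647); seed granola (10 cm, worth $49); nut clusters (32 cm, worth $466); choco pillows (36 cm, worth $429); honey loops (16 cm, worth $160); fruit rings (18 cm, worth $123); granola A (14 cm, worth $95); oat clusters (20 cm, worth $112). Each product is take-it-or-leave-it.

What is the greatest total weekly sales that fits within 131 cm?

1702

Density check — nut clusters 14.56, corn puffs 14.07, choco pillows 11.92, honey loops 10.00 are the best per cm.
Taking corn puffs + nut clusters + choco pillows + honey loops: 130 cm used, 1702 in weekly sales.
The closest alternative, corn puffs + nut clusters + choco pillows + granola A, reaches only 1637.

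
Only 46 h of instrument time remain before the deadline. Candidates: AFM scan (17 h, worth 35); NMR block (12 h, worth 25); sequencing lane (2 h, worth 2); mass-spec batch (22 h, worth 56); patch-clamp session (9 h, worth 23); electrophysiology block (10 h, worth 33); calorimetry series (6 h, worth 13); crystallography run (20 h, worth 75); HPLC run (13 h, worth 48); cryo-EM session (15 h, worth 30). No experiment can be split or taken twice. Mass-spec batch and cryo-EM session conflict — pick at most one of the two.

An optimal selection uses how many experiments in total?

4

Optimal total is 158.
For example sequencing lane + electrophysiology block + crystallography run + HPLC run achieves it, using 45 h.
All optima have 4 experiments.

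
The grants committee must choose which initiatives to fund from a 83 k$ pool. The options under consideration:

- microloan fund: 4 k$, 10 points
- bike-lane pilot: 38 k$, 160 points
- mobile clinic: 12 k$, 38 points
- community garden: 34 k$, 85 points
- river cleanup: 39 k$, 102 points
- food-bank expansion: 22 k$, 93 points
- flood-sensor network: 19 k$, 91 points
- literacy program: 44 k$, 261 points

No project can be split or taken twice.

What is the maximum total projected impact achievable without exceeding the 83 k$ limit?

421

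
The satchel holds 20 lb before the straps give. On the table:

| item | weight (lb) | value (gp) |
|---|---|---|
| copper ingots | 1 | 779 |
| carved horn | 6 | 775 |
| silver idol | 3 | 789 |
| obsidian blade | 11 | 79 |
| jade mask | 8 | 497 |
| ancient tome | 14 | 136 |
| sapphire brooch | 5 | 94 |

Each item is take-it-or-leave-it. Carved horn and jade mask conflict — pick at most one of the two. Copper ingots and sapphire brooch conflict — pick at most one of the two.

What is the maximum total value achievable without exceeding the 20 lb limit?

Taking copper ingots + carved horn + silver idol: 10 lb used, 2343 in value.
Next best is copper ingots + silver idol + jade mask at 2065 (12 lb) — short by 278.

2343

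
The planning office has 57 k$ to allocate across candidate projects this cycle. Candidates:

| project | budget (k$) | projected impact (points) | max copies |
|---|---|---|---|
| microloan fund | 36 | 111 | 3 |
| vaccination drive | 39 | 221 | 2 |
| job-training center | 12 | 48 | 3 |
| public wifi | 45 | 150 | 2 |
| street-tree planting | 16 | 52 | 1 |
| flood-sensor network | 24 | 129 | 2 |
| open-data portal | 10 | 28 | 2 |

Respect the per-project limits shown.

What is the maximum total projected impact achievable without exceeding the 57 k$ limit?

273

Density check — vaccination drive 5.67, flood-sensor network 5.38, job-training center 4.00, public wifi 3.33 are the best per k$.
The ratio heuristic lands on vaccination drive + job-training center (269) but leaves 6 k$ idle.
Replace job-training center with street-tree planting: the trade gains 4 net, giving 273 at 55 k$.
The spare 2 k$ is too small for any remaining project, and no exchange beats 273.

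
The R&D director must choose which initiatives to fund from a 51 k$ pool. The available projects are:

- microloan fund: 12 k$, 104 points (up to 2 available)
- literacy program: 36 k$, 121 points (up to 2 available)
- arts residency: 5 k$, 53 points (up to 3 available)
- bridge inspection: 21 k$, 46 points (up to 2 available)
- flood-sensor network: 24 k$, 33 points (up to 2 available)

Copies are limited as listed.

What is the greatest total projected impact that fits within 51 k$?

367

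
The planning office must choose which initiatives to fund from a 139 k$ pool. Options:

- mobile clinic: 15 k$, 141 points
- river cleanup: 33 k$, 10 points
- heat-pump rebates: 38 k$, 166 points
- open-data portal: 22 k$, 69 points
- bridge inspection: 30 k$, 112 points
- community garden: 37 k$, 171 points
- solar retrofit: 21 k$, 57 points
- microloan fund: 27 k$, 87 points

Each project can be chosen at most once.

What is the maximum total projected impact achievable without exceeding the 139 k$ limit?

634

Density check — mobile clinic 9.40, community garden 4.62, heat-pump rebates 4.37, bridge inspection 3.73 are the best per k$.
The ratio heuristic lands on mobile clinic + heat-pump rebates + bridge inspection + community garden (590) but leaves 19 k$ idle.
The 30 k$ tied up in bridge inspection is better spent on open-data portal + microloan fund — total rises to 634 (139 k$).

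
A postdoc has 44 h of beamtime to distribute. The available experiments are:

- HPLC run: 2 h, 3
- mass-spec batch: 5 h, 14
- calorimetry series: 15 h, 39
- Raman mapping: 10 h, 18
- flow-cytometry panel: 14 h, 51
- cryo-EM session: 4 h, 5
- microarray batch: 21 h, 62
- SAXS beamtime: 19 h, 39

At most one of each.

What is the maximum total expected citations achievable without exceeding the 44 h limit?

A density-first pass picks HPLC run + mass-spec batch + flow-cytometry panel + microarray batch — 130 at 42 h.
Replace HPLC run with cryo-EM session: the trade gains 2 net, giving 132 at 44 h.

132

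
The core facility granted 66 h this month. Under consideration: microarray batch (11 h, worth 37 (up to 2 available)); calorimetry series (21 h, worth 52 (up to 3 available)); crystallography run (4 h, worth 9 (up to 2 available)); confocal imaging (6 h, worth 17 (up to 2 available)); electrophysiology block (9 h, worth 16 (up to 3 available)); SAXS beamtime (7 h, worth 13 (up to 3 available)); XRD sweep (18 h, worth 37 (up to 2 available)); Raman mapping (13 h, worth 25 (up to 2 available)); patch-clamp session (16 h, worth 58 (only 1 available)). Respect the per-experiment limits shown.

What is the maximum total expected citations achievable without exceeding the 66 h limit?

By expected citations per h: patch-clamp session 3.62, microarray batch 3.36, confocal imaging 2.83, calorimetry series 2.48 lead.
The ratio heuristic lands on 2×microarray batch + 2×crystallography run + 2×confocal imaging + SAXS beamtime + patch-clamp session (197) but leaves 1 h idle.
Replace 2×crystallography run and confocal imaging and SAXS beamtime with calorimetry series: the trade gains 4 net, giving 201 at 65 h.
Every other selection either busts 66 h or exceeds an availability limit or fails to beat 201.

201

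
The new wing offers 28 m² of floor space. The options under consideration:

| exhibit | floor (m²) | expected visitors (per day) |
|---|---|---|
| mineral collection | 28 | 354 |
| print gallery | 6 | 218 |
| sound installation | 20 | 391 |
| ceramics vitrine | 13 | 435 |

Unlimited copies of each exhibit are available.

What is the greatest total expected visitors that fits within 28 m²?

872

Density check — print gallery 36.33, ceramics vitrine 33.46, sound installation 19.55 are the best per m².
Best packing: 4×print gallery — 24 m², 872 total.
Nothing else within 28 m² beats 872.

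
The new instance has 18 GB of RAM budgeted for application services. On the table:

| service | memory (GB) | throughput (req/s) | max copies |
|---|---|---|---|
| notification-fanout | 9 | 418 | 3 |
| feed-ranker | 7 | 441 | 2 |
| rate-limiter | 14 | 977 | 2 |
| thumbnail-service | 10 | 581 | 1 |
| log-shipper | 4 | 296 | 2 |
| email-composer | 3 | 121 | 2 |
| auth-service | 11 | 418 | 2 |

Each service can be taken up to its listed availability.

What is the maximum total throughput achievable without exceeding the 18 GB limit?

1273

By throughput per GB: log-shipper 74.00, rate-limiter 69.79, feed-ranker 63.00 lead.
Greedy by ratio would take feed-ranker + 2×log-shipper + email-composer: 18 GB used, total 1154.
Replace feed-ranker and log-shipper and email-composer with rate-limiter: the trade gains 119 net, giving 1273 at 18 GB.
Nothing else within 18 GB beats 1273.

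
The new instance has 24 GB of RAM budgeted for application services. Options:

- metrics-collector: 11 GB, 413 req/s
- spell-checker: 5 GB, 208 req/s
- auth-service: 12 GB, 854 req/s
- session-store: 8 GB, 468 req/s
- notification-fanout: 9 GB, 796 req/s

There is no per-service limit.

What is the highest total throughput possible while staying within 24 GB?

1800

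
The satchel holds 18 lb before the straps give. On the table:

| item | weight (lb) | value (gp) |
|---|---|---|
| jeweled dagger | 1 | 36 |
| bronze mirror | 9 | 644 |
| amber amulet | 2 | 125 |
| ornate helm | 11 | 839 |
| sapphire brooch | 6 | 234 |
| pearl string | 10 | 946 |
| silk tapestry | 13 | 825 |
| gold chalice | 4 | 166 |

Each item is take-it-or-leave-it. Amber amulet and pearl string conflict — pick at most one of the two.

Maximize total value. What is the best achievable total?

1216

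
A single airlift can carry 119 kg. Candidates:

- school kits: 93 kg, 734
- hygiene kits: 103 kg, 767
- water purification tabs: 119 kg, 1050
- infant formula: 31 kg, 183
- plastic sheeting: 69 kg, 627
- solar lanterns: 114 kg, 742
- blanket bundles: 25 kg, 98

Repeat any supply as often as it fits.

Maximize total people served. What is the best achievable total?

1050

A density-first pass picks infant formula + plastic sheeting — 810 at 100 kg.
Replace infant formula and plastic sheeting with water purification tabs: the trade gains 240 net, giving 1050 at 119 kg.
That's the maximum — no swap from here does better than 1050.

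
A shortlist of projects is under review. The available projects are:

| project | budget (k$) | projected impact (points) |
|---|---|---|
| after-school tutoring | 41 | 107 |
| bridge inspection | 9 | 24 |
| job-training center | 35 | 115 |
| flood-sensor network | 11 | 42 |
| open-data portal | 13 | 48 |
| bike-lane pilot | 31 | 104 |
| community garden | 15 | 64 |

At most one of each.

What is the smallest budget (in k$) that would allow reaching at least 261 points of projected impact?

Need the lightest bundle worth ≥ 261.
job-training center + flood-sensor network + open-data portal + community garden: 269 projected impact at 74 k$.
Any bundle with less than 74 k$ falls short of 261.

74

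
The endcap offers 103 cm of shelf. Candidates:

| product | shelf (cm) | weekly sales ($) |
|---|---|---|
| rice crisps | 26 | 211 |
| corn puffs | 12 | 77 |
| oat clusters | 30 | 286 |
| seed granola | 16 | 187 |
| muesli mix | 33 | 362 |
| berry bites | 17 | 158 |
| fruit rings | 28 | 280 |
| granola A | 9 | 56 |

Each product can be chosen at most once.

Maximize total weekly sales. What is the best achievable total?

Ranking by ratio (weekly sales/cm): seed granola 11.69, muesli mix 10.97, fruit rings 10.00.
The ratio ordering already packs tightly: seed granola + muesli mix + berry bites + fruit rings + granola A, 103 cm, 1043.

1043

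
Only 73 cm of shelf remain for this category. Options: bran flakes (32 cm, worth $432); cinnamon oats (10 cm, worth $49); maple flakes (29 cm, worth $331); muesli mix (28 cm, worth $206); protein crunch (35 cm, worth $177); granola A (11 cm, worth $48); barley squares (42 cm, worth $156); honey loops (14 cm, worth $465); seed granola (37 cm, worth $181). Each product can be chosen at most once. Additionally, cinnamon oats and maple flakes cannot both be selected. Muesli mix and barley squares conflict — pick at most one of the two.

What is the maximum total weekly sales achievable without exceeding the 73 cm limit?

1002

A density-first pass picks bran flakes + cinnamon oats + granola A + honey loops — 994 at 67 cm.
A better packing is maple flakes + muesli mix + honey loops: 71 cm, total 1002.
Next best is bran flakes + cinnamon oats + granola A + honey loops at 994 (67 cm) — short by 8.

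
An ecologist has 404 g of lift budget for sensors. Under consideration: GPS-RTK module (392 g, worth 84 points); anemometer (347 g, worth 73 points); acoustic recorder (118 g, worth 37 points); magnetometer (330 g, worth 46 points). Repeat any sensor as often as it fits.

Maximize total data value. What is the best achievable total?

Density check — acoustic recorder 0.31, GPS-RTK module 0.21, anemometer 0.21, magnetometer 0.14 are the best per g.
3×acoustic recorder uses 354 of the 404 g and totals 111.

111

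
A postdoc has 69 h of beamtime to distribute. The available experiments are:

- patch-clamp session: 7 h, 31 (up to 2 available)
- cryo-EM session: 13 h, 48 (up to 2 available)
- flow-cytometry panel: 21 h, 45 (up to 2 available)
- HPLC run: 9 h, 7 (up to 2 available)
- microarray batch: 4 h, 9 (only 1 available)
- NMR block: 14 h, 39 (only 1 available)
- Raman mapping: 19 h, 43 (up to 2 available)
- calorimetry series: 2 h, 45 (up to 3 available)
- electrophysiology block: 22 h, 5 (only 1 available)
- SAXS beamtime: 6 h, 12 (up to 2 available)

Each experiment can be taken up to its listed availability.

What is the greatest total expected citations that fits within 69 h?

A density-first pass picks 2×patch-clamp session + 2×cryo-EM session + microarray batch + NMR block + 3×calorimetry series — 341 at 64 h.
Replace NMR block with Raman mapping: the trade gains 4 net, giving 345 at 69 h.
Nothing else within 69 h beats 345.

345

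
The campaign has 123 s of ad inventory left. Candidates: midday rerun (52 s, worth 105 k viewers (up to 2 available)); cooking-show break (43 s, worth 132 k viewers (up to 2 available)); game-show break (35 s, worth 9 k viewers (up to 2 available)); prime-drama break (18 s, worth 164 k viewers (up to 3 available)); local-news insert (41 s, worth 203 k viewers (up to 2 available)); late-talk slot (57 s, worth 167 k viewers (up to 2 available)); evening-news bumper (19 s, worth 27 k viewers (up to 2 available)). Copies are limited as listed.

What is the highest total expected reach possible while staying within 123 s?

734

Ranking by ratio (expected reach/s): prime-drama break 9.11, local-news insert 4.95, cooking-show break 3.07.
Filling by ratio: 3×prime-drama break + local-news insert + evening-news bumper for 722, with 9 s left unused.
The 37 s tied up in prime-drama break and evening-news bumper is better spent on local-news insert — total rises to 734 (118 s).
The spare 5 s is too small for any remaining spot, and no exchange beats 734.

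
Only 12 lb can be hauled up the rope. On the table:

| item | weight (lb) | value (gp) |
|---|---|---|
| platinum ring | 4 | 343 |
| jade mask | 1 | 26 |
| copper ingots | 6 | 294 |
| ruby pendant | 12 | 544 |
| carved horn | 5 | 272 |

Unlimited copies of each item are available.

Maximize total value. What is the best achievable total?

1029

Ranking by ratio (value/lb): platinum ring 85.75, carved horn 54.40, copper ingots 49.00.
The ratio ordering already packs tightly: 3×platinum ring, 12 lb, 1029.
Nothing else within 12 lb beats 1029.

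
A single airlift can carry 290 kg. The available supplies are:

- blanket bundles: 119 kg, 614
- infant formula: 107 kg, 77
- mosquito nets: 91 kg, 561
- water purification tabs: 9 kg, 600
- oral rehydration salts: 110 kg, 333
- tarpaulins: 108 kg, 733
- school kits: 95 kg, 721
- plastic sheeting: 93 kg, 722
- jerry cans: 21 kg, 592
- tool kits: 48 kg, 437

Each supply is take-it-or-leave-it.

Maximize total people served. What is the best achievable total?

Filling by ratio: water purification tabs + school kits + plastic sheeting + jerry cans + tool kits for 3072, with 24 kg left unused.
Replace school kits with tarpaulins: the trade gains 12 net, giving 3084 at 279 kg.
The closest alternative, water purification tabs + tarpaulins + school kits + jerry cans + tool kits, reaches only 3083.

3084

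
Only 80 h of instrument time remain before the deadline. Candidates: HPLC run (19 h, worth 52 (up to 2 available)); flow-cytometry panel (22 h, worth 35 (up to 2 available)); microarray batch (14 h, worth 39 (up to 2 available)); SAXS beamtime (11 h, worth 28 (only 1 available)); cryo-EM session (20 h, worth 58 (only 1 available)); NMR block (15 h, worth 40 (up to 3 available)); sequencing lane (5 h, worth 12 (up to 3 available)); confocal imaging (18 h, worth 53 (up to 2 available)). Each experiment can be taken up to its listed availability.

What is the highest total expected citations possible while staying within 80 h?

Greedy by ratio would take microarray batch + cryo-EM session + 2×sequencing lane + 2×confocal imaging: 80 h used, total 227.
Replace microarray batch and sequencing lane with HPLC run: the trade gains 1 net, giving 228 at 80 h.
Nothing else within 80 h beats 228.

228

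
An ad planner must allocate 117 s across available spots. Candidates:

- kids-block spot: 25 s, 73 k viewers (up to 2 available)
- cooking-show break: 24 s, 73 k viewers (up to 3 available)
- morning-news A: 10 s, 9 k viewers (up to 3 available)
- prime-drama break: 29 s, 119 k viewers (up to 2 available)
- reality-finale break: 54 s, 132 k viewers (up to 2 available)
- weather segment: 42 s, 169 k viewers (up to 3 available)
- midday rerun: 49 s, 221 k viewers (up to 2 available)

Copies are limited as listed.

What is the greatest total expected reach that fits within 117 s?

468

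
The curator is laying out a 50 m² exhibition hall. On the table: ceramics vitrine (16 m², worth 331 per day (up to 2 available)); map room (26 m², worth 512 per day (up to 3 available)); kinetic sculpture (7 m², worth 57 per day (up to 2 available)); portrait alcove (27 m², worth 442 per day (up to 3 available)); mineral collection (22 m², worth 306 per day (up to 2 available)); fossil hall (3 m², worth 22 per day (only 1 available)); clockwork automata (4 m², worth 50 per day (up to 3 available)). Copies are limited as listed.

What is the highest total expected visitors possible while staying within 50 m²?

A density-first pass picks 2×ceramics vitrine + fossil hall + 3×clockwork automata — 834 at 47 m².
The 23 m² tied up in ceramics vitrine and fossil hall and clockwork automata is better spent on map room — total rises to 943 (50 m²).
Every other selection either busts 50 m² or exceeds an availability limit or fails to beat 943.

943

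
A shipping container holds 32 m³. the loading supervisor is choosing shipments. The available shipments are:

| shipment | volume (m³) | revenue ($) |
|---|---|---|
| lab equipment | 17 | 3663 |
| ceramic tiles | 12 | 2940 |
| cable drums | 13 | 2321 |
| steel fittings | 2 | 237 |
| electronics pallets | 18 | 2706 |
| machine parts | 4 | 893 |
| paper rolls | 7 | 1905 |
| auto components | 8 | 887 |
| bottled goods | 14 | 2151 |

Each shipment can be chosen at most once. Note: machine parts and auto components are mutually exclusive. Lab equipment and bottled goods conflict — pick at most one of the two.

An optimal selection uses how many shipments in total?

Optimal total is 7166.
One optimal bundle: ceramic tiles + cable drums + paper rolls (32 m³).
Any selection reaching 7166 contains exactly 3 shipments.

3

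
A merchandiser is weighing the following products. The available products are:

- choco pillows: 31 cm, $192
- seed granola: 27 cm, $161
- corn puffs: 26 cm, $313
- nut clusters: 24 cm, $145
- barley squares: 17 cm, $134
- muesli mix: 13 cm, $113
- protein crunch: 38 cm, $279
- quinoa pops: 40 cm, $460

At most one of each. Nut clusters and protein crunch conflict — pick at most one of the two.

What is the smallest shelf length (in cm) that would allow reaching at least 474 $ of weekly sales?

53

Need the lightest bundle worth ≥ 474.
seed granola + corn puffs: 474 weekly sales at 53 cm.
Any bundle with less than 53 cm falls short of 474.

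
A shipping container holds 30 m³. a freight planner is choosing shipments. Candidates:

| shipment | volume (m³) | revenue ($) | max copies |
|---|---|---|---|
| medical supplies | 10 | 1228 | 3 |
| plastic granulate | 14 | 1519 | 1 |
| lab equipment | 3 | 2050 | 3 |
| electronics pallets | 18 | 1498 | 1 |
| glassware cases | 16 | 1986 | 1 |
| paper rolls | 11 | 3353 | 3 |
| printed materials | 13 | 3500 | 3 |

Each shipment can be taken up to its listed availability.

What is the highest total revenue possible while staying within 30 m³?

By revenue per m³: lab equipment 683.33, paper rolls 304.82, printed materials 269.23, glassware cases 124.12 lead.
A density-first pass picks medical supplies + 3×lab equipment + paper rolls — 10731 at 30 m³.
Replace medical supplies and lab equipment with printed materials: the trade gains 222 net, giving 10953 at 30 m³.
Nothing else within 30 m³ beats 10953.

10953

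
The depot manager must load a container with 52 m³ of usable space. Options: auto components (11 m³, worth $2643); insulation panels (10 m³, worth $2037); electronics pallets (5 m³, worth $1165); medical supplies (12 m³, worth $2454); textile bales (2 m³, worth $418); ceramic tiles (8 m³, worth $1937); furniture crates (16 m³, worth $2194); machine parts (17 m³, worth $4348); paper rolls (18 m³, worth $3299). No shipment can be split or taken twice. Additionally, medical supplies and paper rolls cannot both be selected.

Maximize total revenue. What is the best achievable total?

12130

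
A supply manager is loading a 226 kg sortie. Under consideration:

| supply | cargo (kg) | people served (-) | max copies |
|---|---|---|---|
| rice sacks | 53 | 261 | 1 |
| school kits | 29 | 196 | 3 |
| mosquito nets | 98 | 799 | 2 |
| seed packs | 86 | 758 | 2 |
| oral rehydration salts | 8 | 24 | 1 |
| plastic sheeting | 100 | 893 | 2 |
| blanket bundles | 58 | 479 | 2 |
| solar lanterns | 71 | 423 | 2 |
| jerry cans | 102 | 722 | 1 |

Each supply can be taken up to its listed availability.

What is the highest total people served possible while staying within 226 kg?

1875

The ratio heuristic lands on oral rehydration salts + 2×plastic sheeting (1810) but leaves 18 kg idle.
The 100 kg tied up in plastic sheeting is better spent on 2×blanket bundles — total rises to 1875 (224 kg).
No other feasible combination exceeds 1875.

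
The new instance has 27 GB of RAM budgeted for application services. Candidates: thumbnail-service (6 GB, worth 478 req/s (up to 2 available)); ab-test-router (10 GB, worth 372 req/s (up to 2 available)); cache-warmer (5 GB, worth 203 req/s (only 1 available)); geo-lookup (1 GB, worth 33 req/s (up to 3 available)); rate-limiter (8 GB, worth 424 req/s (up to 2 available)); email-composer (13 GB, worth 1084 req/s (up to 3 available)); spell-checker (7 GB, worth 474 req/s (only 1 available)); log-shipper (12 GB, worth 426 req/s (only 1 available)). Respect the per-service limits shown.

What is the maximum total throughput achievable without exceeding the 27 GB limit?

2201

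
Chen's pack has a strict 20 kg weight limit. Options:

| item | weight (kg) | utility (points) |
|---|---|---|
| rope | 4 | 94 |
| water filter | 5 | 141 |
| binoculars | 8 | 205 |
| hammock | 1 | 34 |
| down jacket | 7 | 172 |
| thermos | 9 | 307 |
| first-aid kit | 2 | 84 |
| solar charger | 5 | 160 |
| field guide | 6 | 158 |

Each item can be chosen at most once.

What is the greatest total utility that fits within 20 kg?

645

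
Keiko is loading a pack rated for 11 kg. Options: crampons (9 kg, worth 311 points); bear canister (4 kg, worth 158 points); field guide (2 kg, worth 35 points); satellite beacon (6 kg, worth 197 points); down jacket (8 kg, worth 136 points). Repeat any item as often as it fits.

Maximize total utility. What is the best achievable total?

355

By utility per kg: bear canister 39.50, crampons 34.56, satellite beacon 32.83 lead.
Greedy by ratio would take 2×bear canister + field guide: 10 kg used, total 351.
Replace bear canister and field guide with satellite beacon: the trade gains 4 net, giving 355 at 10 kg.
Nothing else within 11 kg beats 355.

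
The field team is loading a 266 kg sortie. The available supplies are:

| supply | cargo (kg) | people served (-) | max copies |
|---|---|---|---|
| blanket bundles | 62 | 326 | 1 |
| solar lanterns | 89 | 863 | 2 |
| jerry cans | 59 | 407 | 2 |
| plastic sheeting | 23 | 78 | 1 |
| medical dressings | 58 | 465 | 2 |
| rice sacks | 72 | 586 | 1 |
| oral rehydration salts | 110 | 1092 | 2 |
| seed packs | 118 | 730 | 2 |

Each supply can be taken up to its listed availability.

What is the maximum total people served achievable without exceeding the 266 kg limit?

Greedy by ratio would take plastic sheeting + 2×oral rehydration salts: 243 kg used, total 2262.
Replace plastic sheeting and oral rehydration salts with solar lanterns + medical dressings: the trade gains 158 net, giving 2420 at 257 kg.
The spare 9 kg is too small for any remaining supply, and no exchange beats 2420.

2420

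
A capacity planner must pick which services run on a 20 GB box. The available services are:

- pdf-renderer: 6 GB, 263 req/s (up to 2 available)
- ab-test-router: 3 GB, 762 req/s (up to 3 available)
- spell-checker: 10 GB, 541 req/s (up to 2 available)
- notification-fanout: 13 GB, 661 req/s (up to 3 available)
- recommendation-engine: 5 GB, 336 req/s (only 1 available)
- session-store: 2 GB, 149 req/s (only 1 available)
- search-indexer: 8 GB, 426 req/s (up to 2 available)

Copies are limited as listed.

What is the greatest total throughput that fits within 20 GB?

Greedy by ratio would take 3×ab-test-router + recommendation-engine + session-store: 16 GB used, total 2771.
Replace session-store with pdf-renderer: the trade gains 114 net, giving 2885 at 20 GB.
Nothing else within 20 GB beats 2885.

2885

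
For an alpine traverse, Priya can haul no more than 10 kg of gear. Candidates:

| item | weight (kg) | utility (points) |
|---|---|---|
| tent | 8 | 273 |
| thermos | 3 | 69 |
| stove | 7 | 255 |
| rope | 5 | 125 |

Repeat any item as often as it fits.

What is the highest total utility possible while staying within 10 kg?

By utility per kg: stove 36.43, tent 34.12, rope 25.00, thermos 23.00 lead.
Thermos + stove uses 10 of the 10 kg and totals 324.

324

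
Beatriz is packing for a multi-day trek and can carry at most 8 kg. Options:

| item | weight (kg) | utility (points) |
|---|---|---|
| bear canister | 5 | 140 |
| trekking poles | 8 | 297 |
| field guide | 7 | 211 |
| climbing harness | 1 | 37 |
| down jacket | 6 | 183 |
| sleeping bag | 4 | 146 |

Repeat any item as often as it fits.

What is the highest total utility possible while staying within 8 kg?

By utility per kg: trekking poles 37.12, climbing harness 37.00, sleeping bag 36.50, down jacket 30.50 lead.
Best packing: trekking poles — 8 kg, 297 total.
That's the maximum — no swap from here does better than 297.

297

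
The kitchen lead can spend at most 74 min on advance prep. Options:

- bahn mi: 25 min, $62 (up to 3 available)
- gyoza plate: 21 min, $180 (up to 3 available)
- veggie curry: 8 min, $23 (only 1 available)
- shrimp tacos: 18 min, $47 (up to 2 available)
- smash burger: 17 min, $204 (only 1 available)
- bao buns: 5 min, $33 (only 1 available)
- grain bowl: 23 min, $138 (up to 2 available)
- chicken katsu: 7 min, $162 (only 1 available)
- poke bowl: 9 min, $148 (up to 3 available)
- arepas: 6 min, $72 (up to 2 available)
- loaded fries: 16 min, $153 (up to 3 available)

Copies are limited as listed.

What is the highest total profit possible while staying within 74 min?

1035

Filling by ratio: smash burger + bao buns + chicken katsu + 3×poke bowl + 2×arepas for 987, with 6 min left unused.
Replace bao buns and arepas with loaded fries: the trade gains 48 net, giving 1035 at 73 min.
The spare 1 min is too small for any remaining dish, and no exchange beats 1035.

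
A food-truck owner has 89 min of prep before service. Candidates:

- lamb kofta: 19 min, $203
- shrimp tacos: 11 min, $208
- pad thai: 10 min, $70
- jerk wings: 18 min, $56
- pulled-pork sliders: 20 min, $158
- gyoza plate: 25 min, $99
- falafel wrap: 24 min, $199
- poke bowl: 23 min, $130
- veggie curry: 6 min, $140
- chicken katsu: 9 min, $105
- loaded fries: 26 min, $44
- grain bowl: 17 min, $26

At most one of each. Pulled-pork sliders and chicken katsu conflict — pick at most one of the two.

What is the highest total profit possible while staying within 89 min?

925

Density check — veggie curry 23.33, shrimp tacos 18.91, chicken katsu 11.67 are the best per min.
Taking lamb kofta + shrimp tacos + pad thai + falafel wrap + veggie curry + chicken katsu: 79 min used, 925 in profit.
The closest alternative, lamb kofta + shrimp tacos + jerk wings + falafel wrap + veggie curry + chicken katsu, reaches only 911.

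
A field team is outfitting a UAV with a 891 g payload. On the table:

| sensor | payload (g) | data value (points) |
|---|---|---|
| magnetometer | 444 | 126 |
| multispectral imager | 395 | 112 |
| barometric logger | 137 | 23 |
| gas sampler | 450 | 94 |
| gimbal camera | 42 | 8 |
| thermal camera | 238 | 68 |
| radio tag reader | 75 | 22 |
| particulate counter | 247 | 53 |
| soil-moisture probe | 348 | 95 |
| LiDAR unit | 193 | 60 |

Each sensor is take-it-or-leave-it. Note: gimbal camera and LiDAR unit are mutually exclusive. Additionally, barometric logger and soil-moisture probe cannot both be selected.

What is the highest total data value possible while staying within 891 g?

254

A density-first pass picks thermal camera + radio tag reader + soil-moisture probe + LiDAR unit — 245 at 854 g.
Replace radio tag reader and soil-moisture probe with magnetometer: the trade gains 9 net, giving 254 at 875 g.
Runner-up magnetometer + multispectral imager + gimbal camera tops out at 246.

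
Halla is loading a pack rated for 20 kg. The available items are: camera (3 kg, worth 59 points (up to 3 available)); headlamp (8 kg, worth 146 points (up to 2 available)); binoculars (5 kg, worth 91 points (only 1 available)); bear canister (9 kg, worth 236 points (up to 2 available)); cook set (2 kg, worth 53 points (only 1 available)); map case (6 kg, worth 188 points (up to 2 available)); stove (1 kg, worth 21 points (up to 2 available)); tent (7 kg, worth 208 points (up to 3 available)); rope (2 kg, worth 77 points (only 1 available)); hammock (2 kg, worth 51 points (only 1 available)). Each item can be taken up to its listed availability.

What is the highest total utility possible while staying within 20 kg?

605

Taking the top-ratio items first gives cook set + 2×map case + 2×stove + rope + hammock for 599 (20 kg).
A better packing is 2×map case + stove + tent: 20 kg, total 605.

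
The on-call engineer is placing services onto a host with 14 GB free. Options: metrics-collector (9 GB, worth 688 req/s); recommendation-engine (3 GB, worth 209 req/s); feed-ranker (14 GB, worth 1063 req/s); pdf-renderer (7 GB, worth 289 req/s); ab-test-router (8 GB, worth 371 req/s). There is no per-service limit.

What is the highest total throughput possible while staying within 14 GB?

1063

Taking the top-ratio services first gives metrics-collector + recommendation-engine for 897 (12 GB).
Dropping metrics-collector and recommendation-engine frees 12 GB; slotting in feed-ranker (14 GB) lifts the total to 1063 at 14 GB.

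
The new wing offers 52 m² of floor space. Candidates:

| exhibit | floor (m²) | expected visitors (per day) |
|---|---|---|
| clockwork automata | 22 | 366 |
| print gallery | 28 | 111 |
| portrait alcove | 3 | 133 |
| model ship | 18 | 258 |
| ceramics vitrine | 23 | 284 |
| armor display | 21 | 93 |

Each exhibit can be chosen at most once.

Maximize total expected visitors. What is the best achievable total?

The ratio heuristic lands on clockwork automata + portrait alcove + model ship (757) but leaves 9 m² idle.
Dropping model ship frees 18 m²; slotting in ceramics vitrine (23 m²) lifts the total to 783 at 48 m².

783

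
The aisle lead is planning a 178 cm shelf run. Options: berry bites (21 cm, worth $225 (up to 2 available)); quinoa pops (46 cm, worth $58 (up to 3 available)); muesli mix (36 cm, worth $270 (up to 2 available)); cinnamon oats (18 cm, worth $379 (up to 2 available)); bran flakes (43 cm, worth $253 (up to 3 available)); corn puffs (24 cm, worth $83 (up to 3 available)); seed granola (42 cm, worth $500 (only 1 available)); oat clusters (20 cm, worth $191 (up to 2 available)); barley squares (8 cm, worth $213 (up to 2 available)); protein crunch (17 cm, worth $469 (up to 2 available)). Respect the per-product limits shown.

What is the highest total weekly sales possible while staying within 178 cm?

3072

By weekly sales per cm: protein crunch 27.59, barley squares 26.62, cinnamon oats 21.06, seed granola 11.90 lead.
Taking 2×berry bites + 2×cinnamon oats + seed granola + 2×barley squares + 2×protein crunch: 170 cm used, 3072 in weekly sales.
That's the maximum — no swap from here does better than 3072.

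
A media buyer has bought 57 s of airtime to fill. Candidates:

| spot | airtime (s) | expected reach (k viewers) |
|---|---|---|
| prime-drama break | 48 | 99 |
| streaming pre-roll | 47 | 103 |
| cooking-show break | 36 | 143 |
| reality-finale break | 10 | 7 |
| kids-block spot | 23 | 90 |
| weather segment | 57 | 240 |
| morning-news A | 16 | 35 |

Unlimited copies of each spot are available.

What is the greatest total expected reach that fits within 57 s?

240

Taking weather segment: 57 s used, 240 in expected reach.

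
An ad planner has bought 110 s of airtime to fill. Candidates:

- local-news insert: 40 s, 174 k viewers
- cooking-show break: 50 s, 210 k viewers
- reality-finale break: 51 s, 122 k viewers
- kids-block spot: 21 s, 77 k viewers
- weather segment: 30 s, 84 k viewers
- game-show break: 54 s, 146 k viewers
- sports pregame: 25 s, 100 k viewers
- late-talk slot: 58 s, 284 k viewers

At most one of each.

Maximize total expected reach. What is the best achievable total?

494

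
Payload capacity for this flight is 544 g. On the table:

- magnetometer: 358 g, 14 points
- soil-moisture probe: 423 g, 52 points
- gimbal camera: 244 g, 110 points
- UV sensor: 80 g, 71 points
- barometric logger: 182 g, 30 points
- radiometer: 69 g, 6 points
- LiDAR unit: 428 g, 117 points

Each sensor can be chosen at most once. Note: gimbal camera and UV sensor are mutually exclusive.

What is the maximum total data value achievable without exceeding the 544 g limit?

188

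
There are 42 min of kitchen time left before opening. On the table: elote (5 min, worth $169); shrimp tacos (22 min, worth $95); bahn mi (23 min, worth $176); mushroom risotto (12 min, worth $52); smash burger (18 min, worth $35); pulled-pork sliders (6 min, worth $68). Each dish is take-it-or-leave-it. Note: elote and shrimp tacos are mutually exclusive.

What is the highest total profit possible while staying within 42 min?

Elote + bahn mi + pulled-pork sliders uses 34 of the 42 min and totals 413.

413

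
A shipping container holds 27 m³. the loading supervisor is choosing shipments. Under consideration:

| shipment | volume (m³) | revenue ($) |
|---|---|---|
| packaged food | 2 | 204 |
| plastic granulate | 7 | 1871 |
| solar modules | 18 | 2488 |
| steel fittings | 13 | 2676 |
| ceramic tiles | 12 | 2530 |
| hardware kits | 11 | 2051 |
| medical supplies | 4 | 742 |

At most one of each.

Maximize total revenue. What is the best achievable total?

Greedy by ratio would take packaged food + plastic granulate + ceramic tiles + medical supplies: 25 m³ used, total 5347.
The 12 m³ tied up in ceramic tiles is better spent on steel fittings — total rises to 5493 (26 m³).
The closest alternative, packaged food + steel fittings + ceramic tiles, reaches only 5410.

5493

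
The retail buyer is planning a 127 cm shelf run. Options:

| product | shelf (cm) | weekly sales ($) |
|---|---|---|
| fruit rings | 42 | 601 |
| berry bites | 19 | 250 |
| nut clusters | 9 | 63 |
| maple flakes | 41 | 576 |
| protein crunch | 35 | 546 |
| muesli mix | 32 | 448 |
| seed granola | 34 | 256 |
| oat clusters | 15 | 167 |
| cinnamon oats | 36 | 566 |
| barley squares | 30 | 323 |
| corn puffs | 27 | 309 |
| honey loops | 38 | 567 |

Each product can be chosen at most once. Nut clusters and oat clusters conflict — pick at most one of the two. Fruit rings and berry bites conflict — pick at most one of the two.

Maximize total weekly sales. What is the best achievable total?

1855

A density-first pass picks protein crunch + oat clusters + cinnamon oats + honey loops — 1846 at 124 cm.
Dropping honey loops frees 38 cm; slotting in maple flakes (41 cm) lifts the total to 1855 at 127 cm.
Runner-up protein crunch + oat clusters + cinnamon oats + honey loops tops out at 1846.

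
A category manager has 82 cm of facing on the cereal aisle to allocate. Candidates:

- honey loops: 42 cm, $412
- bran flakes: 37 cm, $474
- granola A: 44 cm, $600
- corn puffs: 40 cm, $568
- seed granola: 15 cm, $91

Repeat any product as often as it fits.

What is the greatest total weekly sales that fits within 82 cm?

1136

Density check — corn puffs 14.20, granola A 13.64, bran flakes 12.81, honey loops 9.81 are the best per cm.
The ratio ordering already packs tightly: 2×corn puffs, 80 cm, 1136.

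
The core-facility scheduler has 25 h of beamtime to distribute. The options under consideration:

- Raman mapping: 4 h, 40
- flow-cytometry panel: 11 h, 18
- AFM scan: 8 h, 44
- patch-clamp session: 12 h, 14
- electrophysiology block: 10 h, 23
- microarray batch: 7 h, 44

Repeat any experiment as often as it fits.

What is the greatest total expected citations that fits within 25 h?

Taking 6×Raman mapping: 24 h used, 240 in expected citations.
Nothing else within 25 h beats 240.

240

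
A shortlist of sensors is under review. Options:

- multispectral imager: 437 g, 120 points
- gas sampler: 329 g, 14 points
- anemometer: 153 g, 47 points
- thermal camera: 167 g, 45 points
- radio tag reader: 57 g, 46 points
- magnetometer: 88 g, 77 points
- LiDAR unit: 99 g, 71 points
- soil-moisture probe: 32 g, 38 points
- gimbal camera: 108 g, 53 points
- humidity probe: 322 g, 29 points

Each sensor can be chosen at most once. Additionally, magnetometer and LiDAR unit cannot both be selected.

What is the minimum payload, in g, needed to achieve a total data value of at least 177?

285

Minimise g subject to total data value ≥ 177.
Taking radio tag reader + magnetometer + soil-moisture probe + gimbal camera gives 214 (≥ 177) for 285 g.
Below 285 g the best achievable stays under 177.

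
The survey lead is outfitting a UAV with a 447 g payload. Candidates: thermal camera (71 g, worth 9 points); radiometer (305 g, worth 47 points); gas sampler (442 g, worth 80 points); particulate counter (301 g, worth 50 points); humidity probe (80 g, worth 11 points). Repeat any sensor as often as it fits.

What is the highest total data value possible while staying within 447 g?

80

By data value per g: gas sampler 0.18, particulate counter 0.17, radiometer 0.15 lead.
Best packing: gas sampler — 442 g, 80 total.
No other feasible combination exceeds 80.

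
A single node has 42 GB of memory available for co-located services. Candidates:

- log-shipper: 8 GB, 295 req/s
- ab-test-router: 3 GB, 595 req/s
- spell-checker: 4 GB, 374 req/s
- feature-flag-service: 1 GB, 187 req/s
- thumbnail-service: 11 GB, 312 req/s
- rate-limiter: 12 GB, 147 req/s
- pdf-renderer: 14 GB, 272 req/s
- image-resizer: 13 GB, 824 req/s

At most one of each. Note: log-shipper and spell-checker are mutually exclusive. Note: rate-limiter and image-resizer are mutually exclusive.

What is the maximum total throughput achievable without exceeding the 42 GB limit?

Ranking by ratio (throughput/GB): ab-test-router 198.33, feature-flag-service 187.00, spell-checker 93.50.
Ab-test-router + spell-checker + feature-flag-service + thumbnail-service + image-resizer uses 32 of the 42 GB and totals 2292.
An exhaustive check of the 256 subsets confirms 2292.

2292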